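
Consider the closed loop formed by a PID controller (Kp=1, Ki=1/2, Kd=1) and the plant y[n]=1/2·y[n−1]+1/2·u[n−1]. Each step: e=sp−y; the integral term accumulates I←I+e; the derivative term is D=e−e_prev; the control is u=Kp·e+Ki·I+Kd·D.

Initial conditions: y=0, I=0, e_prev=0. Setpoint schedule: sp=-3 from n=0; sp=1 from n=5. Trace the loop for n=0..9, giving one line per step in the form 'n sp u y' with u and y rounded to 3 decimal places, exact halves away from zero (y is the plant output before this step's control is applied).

(exact arithmetic carried between steps; '≈' marks a value shown rounded to 6 d.p. or computed from one; I and e_prev carry over from the previous line; the table rounds u and y to 3 d.p., halves away from zero)
n=0: y=0, sp=-3, e=sp−y=-3; I=-3, D=e−e_prev=-3; u=1·(-3)+1/2·(-3)+1·(-3)=-7.5; next y=1/2·0+1/2·(-7.5)=-3.75
n=1: y=-3.75, sp=-3, e=sp−y=0.75; I=-2.25, D=e−e_prev=3.75; u=1·0.75+1/2·(-2.25)+1·3.75=3.375; next y=1/2·(-3.75)+1/2·3.375=-0.1875
n=2: y=-0.1875, sp=-3, e=sp−y=-2.8125; I=-5.0625, D=e−e_prev=-3.5625; u=1·(-2.8125)+1/2·(-5.0625)+1·(-3.5625)=-8.90625; next y=1/2·(-0.1875)+1/2·(-8.90625)=-4.546875
n=3: y=-4.546875, sp=-3, e=sp−y=1.546875; I=-3.515625, D=e−e_prev=4.359375; u=1·1.546875+1/2·(-3.515625)+1·4.359375≈4.148438; next y=1/2·(-4.546875)+1/2·4.148438≈-0.199219
n=4: y≈-0.199219, sp=-3, e=sp−y≈-2.800781; I≈-6.316406, D=e−e_prev≈-4.347656; u=1·(-2.800781)+1/2·(-6.316406)+1·(-4.347656)≈-10.306641; next y=1/2·(-0.199219)+1/2·(-10.306641)≈-5.252930
n=5: y≈-5.252930, sp=1, e=sp−y≈6.252930; I≈-0.063477, D=e−e_prev≈9.053711; u=1·6.252930+1/2·(-0.063477)+1·9.053711≈15.274902; next y=1/2·(-5.252930)+1/2·15.274902≈5.010986
n=6: y≈5.010986, sp=1, e=sp−y≈-4.010986; I≈-4.074463, D=e−e_prev≈-10.263916; u=1·(-4.010986)+1/2·(-4.074463)+1·(-10.263916)≈-16.312134; next y=1/2·5.010986+1/2·(-16.312134)≈-5.650574
n=7: y≈-5.650574, sp=1, e=sp−y≈6.650574; I≈2.576111, D=e−e_prev≈10.661560; u=1·6.650574+1/2·2.576111+1·10.661560≈18.600189; next y=1/2·(-5.650574)+1/2·18.600189≈6.474808
n=8: y≈6.474808, sp=1, e=sp−y≈-5.474808; I≈-2.898697, D=e−e_prev≈-12.125381; u=1·(-5.474808)+1/2·(-2.898697)+1·(-12.125381)≈-19.049538; next y=1/2·6.474808+1/2·(-19.049538)≈-6.287365
n=9: y≈-6.287365, sp=1, e=sp−y≈7.287365; I≈4.388668, D=e−e_prev≈12.762173; u=1·7.287365+1/2·4.388668+1·12.762173≈22.243872; next y=1/2·(-6.287365)+1/2·22.243872≈7.978253

0 -3 -7.500 0.000
1 -3 3.375 -3.750
2 -3 -8.906 -0.188
3 -3 4.148 -4.547
4 -3 -10.307 -0.199
5 1 15.275 -5.253
6 1 -16.312 5.011
7 1 18.600 -5.651
8 1 -19.050 6.475
9 1 22.244 -6.287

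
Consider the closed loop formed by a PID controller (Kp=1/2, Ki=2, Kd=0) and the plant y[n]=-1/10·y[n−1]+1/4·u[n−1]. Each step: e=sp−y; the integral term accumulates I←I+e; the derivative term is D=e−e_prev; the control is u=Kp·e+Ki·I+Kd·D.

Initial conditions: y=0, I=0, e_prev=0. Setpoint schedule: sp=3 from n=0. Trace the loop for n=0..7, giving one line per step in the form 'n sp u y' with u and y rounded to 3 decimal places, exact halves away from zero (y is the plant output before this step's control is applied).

(exact arithmetic carried between steps; '≈' marks a value shown rounded to 6 d.p. or computed from one; I and e_prev carry over from the previous line; the table rounds u and y to 3 d.p., halves away from zero)
n=0: y=0, sp=3, e=sp−y=3; I=3, D=e−e_prev=3; u=1/2·3+2·3+0·3=7.5; next y=-1/10·0+1/4·7.5=1.875
n=1: y=1.875, sp=3, e=sp−y=1.125; I=4.125, D=e−e_prev=-1.875; u=1/2·1.125+2·4.125+0·(-1.875)=8.8125; next y=-1/10·1.875+1/4·8.8125=2.015625
n=2: y=2.015625, sp=3, e=sp−y=0.984375; I=5.109375, D=e−e_prev=-0.140625; u=1/2·0.984375+2·5.109375+0·(-0.140625)≈10.710938; next y=-1/10·2.015625+1/4·10.710938≈2.476172
n=3: y≈2.476172, sp=3, e=sp−y≈0.523828; I≈5.633203, D=e−e_prev≈-0.460547; u=1/2·0.523828+2·5.633203+0·(-0.460547)≈11.528320; next y=-1/10·2.476172+1/4·11.528320≈2.634463
n=4: y≈2.634463, sp=3, e=sp−y≈0.365537; I≈5.998740, D=e−e_prev≈-0.158291; u=1/2·0.365537+2·5.998740+0·(-0.158291)≈12.180249; next y=-1/10·2.634463+1/4·12.180249≈2.781616
n=5: y≈2.781616, sp=3, e=sp−y≈0.218384; I≈6.217124, D=e−e_prev≈-0.147153; u=1/2·0.218384+2·6.217124+0·(-0.147153)≈12.543441; next y=-1/10·2.781616+1/4·12.543441≈2.857699
n=6: y≈2.857699, sp=3, e=sp−y≈0.142301; I≈6.359426, D=e−e_prev≈-0.076083; u=1/2·0.142301+2·6.359426+0·(-0.076083)≈12.790002; next y=-1/10·2.857699+1/4·12.790002≈2.911731
n=7: y≈2.911731, sp=3, e=sp−y≈0.088269; I≈6.447695, D=e−e_prev≈-0.054032; u=1/2·0.088269+2·6.447695+0·(-0.054032)≈12.939525; next y=-1/10·2.911731+1/4·12.939525≈2.943708

0 3 7.500 0.000
1 3 8.813 1.875
2 3 10.711 2.016
3 3 11.528 2.476
4 3 12.180 2.634
5 3 12.543 2.782
6 3 12.790 2.858
7 3 12.940 2.912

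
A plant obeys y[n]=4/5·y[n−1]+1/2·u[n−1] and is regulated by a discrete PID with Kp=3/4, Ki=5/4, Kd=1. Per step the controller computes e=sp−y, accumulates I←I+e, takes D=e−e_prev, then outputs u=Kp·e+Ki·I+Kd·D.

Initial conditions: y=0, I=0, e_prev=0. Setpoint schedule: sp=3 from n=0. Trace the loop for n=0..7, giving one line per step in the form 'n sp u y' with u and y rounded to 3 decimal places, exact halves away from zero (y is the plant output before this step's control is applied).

(exact arithmetic carried between steps; '≈' marks a value shown rounded to 6 d.p. or computed from one; I and e_prev carry over from the previous line; the table rounds u and y to 3 d.p., halves away from zero)
n=0: y=0, sp=3, e=sp−y=3; I=3, D=e−e_prev=3; u=3/4·3+5/4·3+1·3=9; next y=4/5·0+1/2·9=4.5
n=1: y=4.5, sp=3, e=sp−y=-1.5; I=1.5, D=e−e_prev=-4.5; u=3/4·(-1.5)+5/4·1.5+1·(-4.5)=-3.75; next y=4/5·4.5+1/2·(-3.75)=1.725
n=2: y=1.725, sp=3, e=sp−y=1.275; I=2.775, D=e−e_prev=2.775; u=3/4·1.275+5/4·2.775+1·2.775=7.2; next y=4/5·1.725+1/2·7.2=4.98
n=3: y=4.98, sp=3, e=sp−y=-1.98; I=0.795, D=e−e_prev=-3.255; u=3/4·(-1.98)+5/4·0.795+1·(-3.255)=-3.74625; next y=4/5·4.98+1/2·(-3.74625)=2.110875
n=4: y=2.110875, sp=3, e=sp−y=0.889125; I=1.684125, D=e−e_prev=2.869125; u=3/4·0.889125+5/4·1.684125+1·2.869125=5.641125; next y=4/5·2.110875+1/2·5.641125≈4.509263
n=5: y≈4.509263, sp=3, e=sp−y≈-1.509263; I≈0.174863, D=e−e_prev≈-2.398388; u=3/4·(-1.509263)+5/4·0.174863+1·(-2.398388)≈-3.311756; next y=4/5·4.509263+1/2·(-3.311756)≈1.951532
n=6: y≈1.951532, sp=3, e=sp−y≈1.048468; I≈1.223331, D=e−e_prev≈2.557731; u=3/4·1.048468+5/4·1.223331+1·2.557731≈4.873245; next y=4/5·1.951532+1/2·4.873245≈3.997848
n=7: y=3.997848, sp=3, e=sp−y=-0.997848; I≈0.225483, D=e−e_prev≈-2.046316; u=3/4·(-0.997848)+5/4·0.225483+1·(-2.046316)≈-2.512849; next y=4/5·3.997848+1/2·(-2.512849)≈1.941854

0 3 9.000 0.000
1 3 -3.750 4.500
2 3 7.200 1.725
3 3 -3.746 4.980
4 3 5.641 2.111
5 3 -3.312 4.509
6 3 4.873 1.952
7 3 -2.513 3.998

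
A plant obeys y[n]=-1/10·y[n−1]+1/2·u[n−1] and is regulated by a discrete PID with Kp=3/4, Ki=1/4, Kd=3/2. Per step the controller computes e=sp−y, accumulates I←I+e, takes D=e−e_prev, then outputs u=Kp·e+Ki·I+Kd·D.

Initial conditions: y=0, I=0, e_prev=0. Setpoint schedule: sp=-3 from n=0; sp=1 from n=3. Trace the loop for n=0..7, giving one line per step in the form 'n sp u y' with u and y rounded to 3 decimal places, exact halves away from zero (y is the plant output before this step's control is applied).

(exact arithmetic carried between steps; '≈' marks a value shown rounded to 6 d.p. or computed from one; I and e_prev carry over from the previous line; the table rounds u and y to 3 d.p., halves away from zero)
n=0: y=0, sp=-3, e=sp−y=-3; I=-3, D=e−e_prev=-3; u=3/4·(-3)+1/4·(-3)+3/2·(-3)=-7.5; next y=-1/10·0+1/2·(-7.5)=-3.75
n=1: y=-3.75, sp=-3, e=sp−y=0.75; I=-2.25, D=e−e_prev=3.75; u=3/4·0.75+1/4·(-2.25)+3/2·3.75=5.625; next y=-1/10·(-3.75)+1/2·5.625=3.1875
n=2: y=3.1875, sp=-3, e=sp−y=-6.1875; I=-8.4375, D=e−e_prev=-6.9375; u=3/4·(-6.1875)+1/4·(-8.4375)+3/2·(-6.9375)=-17.15625; next y=-1/10·3.1875+1/2·(-17.15625)=-8.896875
n=3: y=-8.896875, sp=1, e=sp−y=9.896875; I=1.459375, D=e−e_prev=16.084375; u=3/4·9.896875+1/4·1.459375+3/2·16.084375≈31.914063; next y=-1/10·(-8.896875)+1/2·31.914063≈16.846719
n=4: y≈16.846719, sp=1, e=sp−y≈-15.846719; I≈-14.387344, D=e−e_prev≈-25.743594; u=3/4·(-15.846719)+1/4·(-14.387344)+3/2·(-25.743594)≈-54.097266; next y=-1/10·16.846719+1/2·(-54.097266)≈-28.733305
n=5: y≈-28.733305, sp=1, e=sp−y≈29.733305; I≈15.345961, D=e−e_prev≈45.580023; u=3/4·29.733305+1/4·15.345961+3/2·45.580023≈94.506504; next y=-1/10·(-28.733305)+1/2·94.506504≈50.126582
n=6: y≈50.126582, sp=1, e=sp−y≈-49.126582; I≈-33.780621, D=e−e_prev≈-78.859887; u=3/4·(-49.126582)+1/4·(-33.780621)+3/2·(-78.859887)≈-163.579923; next y=-1/10·50.126582+1/2·(-163.579923)≈-86.802620
n=7: y≈-86.802620, sp=1, e=sp−y≈87.802620; I≈54.021998, D=e−e_prev≈136.929202; u=3/4·87.802620+1/4·54.021998+3/2·136.929202≈284.751267; next y=-1/10·(-86.802620)+1/2·284.751267≈151.055896

0 -3 -7.500 0.000
1 -3 5.625 -3.750
2 -3 -17.156 3.188
3 1 31.914 -8.897
4 1 -54.097 16.847
5 1 94.507 -28.733
6 1 -163.580 50.127
7 1 284.751 -86.803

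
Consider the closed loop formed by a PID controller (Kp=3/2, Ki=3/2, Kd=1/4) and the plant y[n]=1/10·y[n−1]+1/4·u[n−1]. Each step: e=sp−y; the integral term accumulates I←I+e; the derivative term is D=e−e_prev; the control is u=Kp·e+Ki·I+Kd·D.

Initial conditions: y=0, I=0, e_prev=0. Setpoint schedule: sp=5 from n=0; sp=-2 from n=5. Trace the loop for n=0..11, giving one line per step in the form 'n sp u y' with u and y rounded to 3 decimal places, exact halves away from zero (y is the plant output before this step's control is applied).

0 5 16.250 0.000
1 5 9.297 4.063
2 5 16.048 2.730
3 5 14.067 4.285
4 5 16.632 3.945
5 -2 -6.594 4.553
6 -2 4.153 -1.193
7 -2 -5.358 0.919
8 -2 -2.167 -1.248
9 -2 -5.726 -0.667
10 -2 -4.878 -1.498
11 -2 -6.257 -1.369

(exact arithmetic carried between steps; '≈' marks a value shown rounded to 6 d.p. or computed from one; I and e_prev carry over from the previous line; the table rounds u and y to 3 d.p., halves away from zero)
n=0: y=0, sp=5, e=sp−y=5; I=5, D=e−e_prev=5; u=3/2·5+3/2·5+1/4·5=16.25; next y=1/10·0+1/4·16.25=4.0625
n=1: y=4.0625, sp=5, e=sp−y=0.9375; I=5.9375, D=e−e_prev=-4.0625; u=3/2·0.9375+3/2·5.9375+1/4·(-4.0625)=9.296875; next y=1/10·4.0625+1/4·9.296875≈2.730469
n=2: y≈2.730469, sp=5, e=sp−y≈2.269531; I≈8.207031, D=e−e_prev≈1.332031; u=3/2·2.269531+3/2·8.207031+1/4·1.332031≈16.047852; next y=1/10·2.730469+1/4·16.047852≈4.285010
n=3: y≈4.285010, sp=5, e=sp−y≈0.714990; I≈8.922021, D=e−e_prev≈-1.554541; u=3/2·0.714990+3/2·8.922021+1/4·(-1.554541)≈14.066882; next y=1/10·4.285010+1/4·14.066882≈3.945222
n=4: y≈3.945222, sp=5, e=sp−y≈1.054778; I≈9.976800, D=e−e_prev≈0.339788; u=3/2·1.054778+3/2·9.976800+1/4·0.339788≈16.632315; next y=1/10·3.945222+1/4·16.632315≈4.552601
n=5: y≈4.552601, sp=-2, e=sp−y≈-6.552601; I≈3.424199, D=e−e_prev≈-7.607379; u=3/2·(-6.552601)+3/2·3.424199+1/4·(-7.607379)≈-6.594447; next y=1/10·4.552601+1/4·(-6.594447)≈-1.193352
n=6: y≈-1.193352, sp=-2, e=sp−y≈-0.806648; I≈2.617551, D=e−e_prev≈5.745953; u=3/2·(-0.806648)+3/2·2.617551+1/4·5.745953≈4.152842; next y=1/10·(-1.193352)+1/4·4.152842≈0.918875
n=7: y≈0.918875, sp=-2, e=sp−y≈-2.918875; I≈-0.301324, D=e−e_prev≈-2.112227; u=3/2·(-2.918875)+3/2·(-0.301324)+1/4·(-2.112227)≈-5.358357; next y=1/10·0.918875+1/4·(-5.358357)≈-1.247702
n=8: y≈-1.247702, sp=-2, e=sp−y≈-0.752298; I≈-1.053623, D=e−e_prev≈2.166577; u=3/2·(-0.752298)+3/2·(-1.053623)+1/4·2.166577≈-2.167238; next y=1/10·(-1.247702)+1/4·(-2.167238)≈-0.666580
n=9: y≈-0.666580, sp=-2, e=sp−y≈-1.333420; I≈-2.387043, D=e−e_prev≈-0.581122; u=3/2·(-1.333420)+3/2·(-2.387043)+1/4·(-0.581122)≈-5.725976; next y=1/10·(-0.666580)+1/4·(-5.725976)≈-1.498152
n=10: y≈-1.498152, sp=-2, e=sp−y≈-0.501848; I≈-2.888891, D=e−e_prev≈0.831572; u=3/2·(-0.501848)+3/2·(-2.888891)+1/4·0.831572≈-4.878216; next y=1/10·(-1.498152)+1/4·(-4.878216)≈-1.369369
n=11: y≈-1.369369, sp=-2, e=sp−y≈-0.630631; I≈-3.519522, D=e−e_prev≈-0.128783; u=3/2·(-0.630631)+3/2·(-3.519522)+1/4·(-0.128783)≈-6.257425; next y=1/10·(-1.369369)+1/4·(-6.257425)≈-1.701293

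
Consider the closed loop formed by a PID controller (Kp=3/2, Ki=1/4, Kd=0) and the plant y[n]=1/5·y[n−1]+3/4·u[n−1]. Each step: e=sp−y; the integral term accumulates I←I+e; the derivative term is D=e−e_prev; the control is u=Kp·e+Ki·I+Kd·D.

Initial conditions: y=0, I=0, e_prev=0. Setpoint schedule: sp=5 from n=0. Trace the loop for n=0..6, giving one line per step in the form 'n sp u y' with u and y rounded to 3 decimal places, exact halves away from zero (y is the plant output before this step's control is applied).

(exact arithmetic carried between steps; '≈' marks a value shown rounded to 6 d.p. or computed from one; I and e_prev carry over from the previous line; the table rounds u and y to 3 d.p., halves away from zero)
n=0: y=0, sp=5, e=sp−y=5; I=5, D=e−e_prev=5; u=3/2·5+1/4·5+0·5=8.75; next y=1/5·0+3/4·8.75=6.5625
n=1: y=6.5625, sp=5, e=sp−y=-1.5625; I=3.4375, D=e−e_prev=-6.5625; u=3/2·(-1.5625)+1/4·3.4375+0·(-6.5625)=-1.484375; next y=1/5·6.5625+3/4·(-1.484375)≈0.199219
n=2: y≈0.199219, sp=5, e=sp−y≈4.800781; I≈8.238281, D=e−e_prev≈6.363281; u=3/2·4.800781+1/4·8.238281+0·6.363281≈9.260742; next y=1/5·0.199219+3/4·9.260742≈6.985400
n=3: y≈6.985400, sp=5, e=sp−y≈-1.985400; I≈6.252881, D=e−e_prev≈-6.786182; u=3/2·(-1.985400)+1/4·6.252881+0·(-6.786182)≈-1.414880; next y=1/5·6.985400+3/4·(-1.414880)≈0.335920
n=4: y≈0.335920, sp=5, e=sp−y≈4.664080; I≈10.916961, D=e−e_prev≈6.649481; u=3/2·4.664080+1/4·10.916961+0·6.649481≈9.725361; next y=1/5·0.335920+3/4·9.725361≈7.361204
n=5: y≈7.361204, sp=5, e=sp−y≈-2.361204; I≈8.555757, D=e−e_prev≈-7.025285; u=3/2·(-2.361204)+1/4·8.555757+0·(-7.025285)≈-1.402867; next y=1/5·7.361204+3/4·(-1.402867)≈0.420090
n=6: y≈0.420090, sp=5, e=sp−y≈4.579910; I≈13.135666, D=e−e_prev≈6.941114; u=3/2·4.579910+1/4·13.135666+0·6.941114≈10.153781; next y=1/5·0.420090+3/4·10.153781≈7.699354

0 5 8.750 0.000
1 5 -1.484 6.563
2 5 9.261 0.199
3 5 -1.415 6.985
4 5 9.725 0.336
5 5 -1.403 7.361
6 5 10.154 0.420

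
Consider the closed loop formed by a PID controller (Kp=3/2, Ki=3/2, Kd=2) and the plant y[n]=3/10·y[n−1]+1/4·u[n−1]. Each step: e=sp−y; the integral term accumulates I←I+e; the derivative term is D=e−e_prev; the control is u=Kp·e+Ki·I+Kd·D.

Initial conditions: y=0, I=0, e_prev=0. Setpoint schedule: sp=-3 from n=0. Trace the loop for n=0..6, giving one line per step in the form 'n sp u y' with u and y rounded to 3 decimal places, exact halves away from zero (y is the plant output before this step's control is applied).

(exact arithmetic carried between steps; '≈' marks a value shown rounded to 6 d.p. or computed from one; I and e_prev carry over from the previous line; the table rounds u and y to 3 d.p., halves away from zero)
n=0: y=0, sp=-3, e=sp−y=-3; I=-3, D=e−e_prev=-3; u=3/2·(-3)+3/2·(-3)+2·(-3)=-15; next y=3/10·0+1/4·(-15)=-3.75
n=1: y=-3.75, sp=-3, e=sp−y=0.75; I=-2.25, D=e−e_prev=3.75; u=3/2·0.75+3/2·(-2.25)+2·3.75=5.25; next y=3/10·(-3.75)+1/4·5.25=0.1875
n=2: y=0.1875, sp=-3, e=sp−y=-3.1875; I=-5.4375, D=e−e_prev=-3.9375; u=3/2·(-3.1875)+3/2·(-5.4375)+2·(-3.9375)=-20.8125; next y=3/10·0.1875+1/4·(-20.8125)=-5.146875
n=3: y=-5.146875, sp=-3, e=sp−y=2.146875; I=-3.290625, D=e−e_prev=5.334375; u=3/2·2.146875+3/2·(-3.290625)+2·5.334375=8.953125; next y=3/10·(-5.146875)+1/4·8.953125≈0.694219
n=4: y≈0.694219, sp=-3, e=sp−y≈-3.694219; I≈-6.984844, D=e−e_prev≈-5.841094; u=3/2·(-3.694219)+3/2·(-6.984844)+2·(-5.841094)≈-27.700781; next y=3/10·0.694219+1/4·(-27.700781)≈-6.716930
n=5: y≈-6.716930, sp=-3, e=sp−y≈3.716930; I≈-3.267914, D=e−e_prev≈7.411148; u=3/2·3.716930+3/2·(-3.267914)+2·7.411148≈15.495820; next y=3/10·(-6.716930)+1/4·15.495820≈1.858876
n=6: y≈1.858876, sp=-3, e=sp−y≈-4.858876; I≈-8.126790, D=e−e_prev≈-8.575806; u=3/2·(-4.858876)+3/2·(-8.126790)+2·(-8.575806)≈-36.630111; next y=3/10·1.858876+1/4·(-36.630111)≈-8.599865

0 -3 -15.000 0.000
1 -3 5.250 -3.750
2 -3 -20.813 0.188
3 -3 8.953 -5.147
4 -3 -27.701 0.694
5 -3 15.496 -6.717
6 -3 -36.630 1.859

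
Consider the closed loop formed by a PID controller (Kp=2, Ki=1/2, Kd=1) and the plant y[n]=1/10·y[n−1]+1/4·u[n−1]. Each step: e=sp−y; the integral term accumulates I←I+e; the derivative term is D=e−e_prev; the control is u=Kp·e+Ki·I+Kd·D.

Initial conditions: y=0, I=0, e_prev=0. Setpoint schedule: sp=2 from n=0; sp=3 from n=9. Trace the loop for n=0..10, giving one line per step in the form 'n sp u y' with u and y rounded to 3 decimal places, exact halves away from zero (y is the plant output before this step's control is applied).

(exact arithmetic carried between steps; '≈' marks a value shown rounded to 6 d.p. or computed from one; I and e_prev carry over from the previous line; the table rounds u and y to 3 d.p., halves away from zero)
n=0: y=0, sp=2, e=sp−y=2; I=2, D=e−e_prev=2; u=2·2+1/2·2+1·2=7; next y=1/10·0+1/4·7=1.75
n=1: y=1.75, sp=2, e=sp−y=0.25; I=2.25, D=e−e_prev=-1.75; u=2·0.25+1/2·2.25+1·(-1.75)=-0.125; next y=1/10·1.75+1/4·(-0.125)=0.14375
n=2: y=0.14375, sp=2, e=sp−y=1.85625; I=4.10625, D=e−e_prev=1.60625; u=2·1.85625+1/2·4.10625+1·1.60625=7.371875; next y=1/10·0.14375+1/4·7.371875≈1.857344
n=3: y≈1.857344, sp=2, e=sp−y≈0.142656; I≈4.248906, D=e−e_prev≈-1.713594; u=2·0.142656+1/2·4.248906+1·(-1.713594)≈0.696172; next y=1/10·1.857344+1/4·0.696172≈0.359777
n=4: y≈0.359777, sp=2, e=sp−y≈1.640223; I≈5.889129, D=e−e_prev≈1.497566; u=2·1.640223+1/2·5.889129+1·1.497566≈7.722576; next y=1/10·0.359777+1/4·7.722576≈1.966622
n=5: y≈1.966622, sp=2, e=sp−y≈0.033378; I≈5.922507, D=e−e_prev≈-1.606844; u=2·0.033378+1/2·5.922507+1·(-1.606844)≈1.421166; next y=1/10·1.966622+1/4·1.421166≈0.551954
n=6: y≈0.551954, sp=2, e=sp−y≈1.448046; I≈7.370554, D=e−e_prev≈1.414668; u=2·1.448046+1/2·7.370554+1·1.414668≈7.996038; next y=1/10·0.551954+1/4·7.996038≈2.054205
n=7: y≈2.054205, sp=2, e=sp−y≈-0.054205; I≈7.316349, D=e−e_prev≈-1.502251; u=2·(-0.054205)+1/2·7.316349+1·(-1.502251)≈2.047513; next y=1/10·2.054205+1/4·2.047513≈0.717299
n=8: y≈0.717299, sp=2, e=sp−y≈1.282701; I≈8.599050, D=e−e_prev≈1.336906; u=2·1.282701+1/2·8.599050+1·1.336906≈8.201833; next y=1/10·0.717299+1/4·8.201833≈2.122188
n=9: y≈2.122188, sp=3, e=sp−y≈0.877812; I≈9.476862, D=e−e_prev≈-0.404889; u=2·0.877812+1/2·9.476862+1·(-0.404889)≈6.089165; next y=1/10·2.122188+1/4·6.089165≈1.734510
n=10: y≈1.734510, sp=3, e=sp−y≈1.265490; I≈10.742352, D=e−e_prev≈0.387678; u=2·1.265490+1/2·10.742352+1·0.387678≈8.289834; next y=1/10·1.734510+1/4·8.289834≈2.245909

0 2 7.000 0.000
1 2 -0.125 1.750
2 2 7.372 0.144
3 2 0.696 1.857
4 2 7.723 0.360
5 2 1.421 1.967
6 2 7.996 0.552
7 2 2.048 2.054
8 2 8.202 0.717
9 3 6.089 2.122
10 3 8.290 1.735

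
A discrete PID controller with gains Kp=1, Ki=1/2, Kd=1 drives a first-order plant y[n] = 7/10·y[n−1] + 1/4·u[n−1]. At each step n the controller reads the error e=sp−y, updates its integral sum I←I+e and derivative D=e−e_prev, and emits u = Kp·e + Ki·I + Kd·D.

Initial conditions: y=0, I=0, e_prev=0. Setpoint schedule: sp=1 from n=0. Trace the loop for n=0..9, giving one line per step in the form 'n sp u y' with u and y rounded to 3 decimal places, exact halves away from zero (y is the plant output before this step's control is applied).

0 1 2.500 0.000
1 1 0.438 0.625
2 1 1.445 0.547
3 1 1.101 0.744
4 1 1.296 0.796
5 1 1.237 0.881
6 1 1.269 0.926
7 1 1.252 0.966
8 1 1.251 0.989
9 1 1.240 1.005

(exact arithmetic carried between steps; '≈' marks a value shown rounded to 6 d.p. or computed from one; I and e_prev carry over from the previous line; the table rounds u and y to 3 d.p., halves away from zero)
n=0: y=0, sp=1, e=sp−y=1; I=1, D=e−e_prev=1; u=1·1+1/2·1+1·1=2.5; next y=7/10·0+1/4·2.5=0.625
n=1: y=0.625, sp=1, e=sp−y=0.375; I=1.375, D=e−e_prev=-0.625; u=1·0.375+1/2·1.375+1·(-0.625)=0.4375; next y=7/10·0.625+1/4·0.4375=0.546875
n=2: y=0.546875, sp=1, e=sp−y=0.453125; I=1.828125, D=e−e_prev=0.078125; u=1·0.453125+1/2·1.828125+1·0.078125≈1.445313; next y=7/10·0.546875+1/4·1.445313≈0.744141
n=3: y≈0.744141, sp=1, e=sp−y≈0.255859; I≈2.083984, D=e−e_prev≈-0.197266; u=1·0.255859+1/2·2.083984+1·(-0.197266)≈1.100586; next y=7/10·0.744141+1/4·1.100586≈0.796045
n=4: y≈0.796045, sp=1, e=sp−y≈0.203955; I≈2.287939, D=e−e_prev≈-0.051904; u=1·0.203955+1/2·2.287939+1·(-0.051904)≈1.296021; next y=7/10·0.796045+1/4·1.296021≈0.881237
n=5: y≈0.881237, sp=1, e=sp−y≈0.118763; I≈2.406703, D=e−e_prev≈-0.085192; u=1·0.118763+1/2·2.406703+1·(-0.085192)≈1.236923; next y=7/10·0.881237+1/4·1.236923≈0.926096
n=6: y≈0.926096, sp=1, e=sp−y≈0.073904; I≈2.480606, D=e−e_prev≈-0.044860; u=1·0.073904+1/2·2.480606+1·(-0.044860)≈1.269347; next y=7/10·0.926096+1/4·1.269347≈0.965604
n=7: y≈0.965604, sp=1, e=sp−y≈0.034396; I≈2.515002, D=e−e_prev≈-0.039508; u=1·0.034396+1/2·2.515002+1·(-0.039508)≈1.252389; next y=7/10·0.965604+1/4·1.252389≈0.989020
n=8: y≈0.989020, sp=1, e=sp−y≈0.010980; I≈2.525982, D=e−e_prev≈-0.023416; u=1·0.010980+1/2·2.525982+1·(-0.023416)≈1.250555; next y=7/10·0.989020+1/4·1.250555≈1.004953
n=9: y≈1.004953, sp=1, e=sp−y≈-0.004953; I≈2.521029, D=e−e_prev≈-0.015933; u=1·(-0.004953)+1/2·2.521029+1·(-0.015933)≈1.239629; next y=7/10·1.004953+1/4·1.239629≈1.013374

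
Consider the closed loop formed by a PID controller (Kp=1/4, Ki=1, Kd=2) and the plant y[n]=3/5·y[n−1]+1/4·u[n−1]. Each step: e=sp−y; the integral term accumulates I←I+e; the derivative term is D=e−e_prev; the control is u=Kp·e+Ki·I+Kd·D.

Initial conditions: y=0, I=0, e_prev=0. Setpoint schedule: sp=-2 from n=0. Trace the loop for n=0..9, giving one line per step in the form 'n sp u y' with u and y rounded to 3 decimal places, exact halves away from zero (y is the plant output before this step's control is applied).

0 -2 -6.500 0.000
1 -2 0.781 -1.625
2 -2 -5.591 -0.780
3 -2 -1.592 -1.866
4 -2 -5.030 -1.517
5 -2 -2.702 -2.168
6 -2 -4.458 -1.976
7 -2 -3.045 -2.300
8 -2 -3.909 -2.141
9 -2 -3.058 -2.262

(exact arithmetic carried between steps; '≈' marks a value shown rounded to 6 d.p. or computed from one; I and e_prev carry over from the previous line; the table rounds u and y to 3 d.p., halves away from zero)
n=0: y=0, sp=-2, e=sp−y=-2; I=-2, D=e−e_prev=-2; u=1/4·(-2)+1·(-2)+2·(-2)=-6.5; next y=3/5·0+1/4·(-6.5)=-1.625
n=1: y=-1.625, sp=-2, e=sp−y=-0.375; I=-2.375, D=e−e_prev=1.625; u=1/4·(-0.375)+1·(-2.375)+2·1.625=0.78125; next y=3/5·(-1.625)+1/4·0.78125≈-0.779688
n=2: y≈-0.779688, sp=-2, e=sp−y≈-1.220313; I≈-3.595313, D=e−e_prev≈-0.845313; u=1/4·(-1.220313)+1·(-3.595313)+2·(-0.845313)≈-5.591016; next y=3/5·(-0.779688)+1/4·(-5.591016)≈-1.865566
n=3: y≈-1.865566, sp=-2, e=sp−y≈-0.134434; I≈-3.729746, D=e−e_prev≈1.085879; u=1/4·(-0.134434)+1·(-3.729746)+2·1.085879≈-1.591597; next y=3/5·(-1.865566)+1/4·(-1.591597)≈-1.517239
n=4: y≈-1.517239, sp=-2, e=sp−y≈-0.482761; I≈-4.212507, D=e−e_prev≈-0.348327; u=1/4·(-0.482761)+1·(-4.212507)+2·(-0.348327)≈-5.029852; next y=3/5·(-1.517239)+1/4·(-5.029852)≈-2.167806
n=5: y≈-2.167806, sp=-2, e=sp−y≈0.167806; I≈-4.044701, D=e−e_prev≈0.650567; u=1/4·0.167806+1·(-4.044701)+2·0.650567≈-2.701614; next y=3/5·(-2.167806)+1/4·(-2.701614)≈-1.976087
n=6: y≈-1.976087, sp=-2, e=sp−y≈-0.023913; I≈-4.068613, D=e−e_prev≈-0.191719; u=1/4·(-0.023913)+1·(-4.068613)+2·(-0.191719)≈-4.458029; next y=3/5·(-1.976087)+1/4·(-4.458029)≈-2.300160
n=7: y≈-2.300160, sp=-2, e=sp−y≈0.300160; I≈-3.768453, D=e−e_prev≈0.324072; u=1/4·0.300160+1·(-3.768453)+2·0.324072≈-3.045269; next y=3/5·(-2.300160)+1/4·(-3.045269)≈-2.141413
n=8: y≈-2.141413, sp=-2, e=sp−y≈0.141413; I≈-3.627040, D=e−e_prev≈-0.158747; u=1/4·0.141413+1·(-3.627040)+2·(-0.158747)≈-3.909181; next y=3/5·(-2.141413)+1/4·(-3.909181)≈-2.262143
n=9: y≈-2.262143, sp=-2, e=sp−y≈0.262143; I≈-3.364897, D=e−e_prev≈0.120730; u=1/4·0.262143+1·(-3.364897)+2·0.120730≈-3.057902; next y=3/5·(-2.262143)+1/4·(-3.057902)≈-2.121761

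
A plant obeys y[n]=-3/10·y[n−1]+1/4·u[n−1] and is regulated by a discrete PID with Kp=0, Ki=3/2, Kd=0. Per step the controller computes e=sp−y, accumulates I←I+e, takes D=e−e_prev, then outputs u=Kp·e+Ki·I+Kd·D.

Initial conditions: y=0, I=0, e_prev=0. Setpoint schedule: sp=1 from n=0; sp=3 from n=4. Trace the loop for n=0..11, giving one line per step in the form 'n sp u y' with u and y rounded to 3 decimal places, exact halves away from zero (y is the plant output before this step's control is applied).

(exact arithmetic carried between steps; '≈' marks a value shown rounded to 6 d.p. or computed from one; I and e_prev carry over from the previous line; the table rounds u and y to 3 d.p., halves away from zero)
n=0: y=0, sp=1, e=sp−y=1; I=1, D=e−e_prev=1; u=0·1+3/2·1+0·1=1.5; next y=-3/10·0+1/4·1.5=0.375
n=1: y=0.375, sp=1, e=sp−y=0.625; I=1.625, D=e−e_prev=-0.375; u=0·0.625+3/2·1.625+0·(-0.375)=2.4375; next y=-3/10·0.375+1/4·2.4375=0.496875
n=2: y=0.496875, sp=1, e=sp−y=0.503125; I=2.128125, D=e−e_prev=-0.121875; u=0·0.503125+3/2·2.128125+0·(-0.121875)≈3.192188; next y=-3/10·0.496875+1/4·3.192188≈0.648984
n=3: y≈0.648984, sp=1, e=sp−y≈0.351016; I≈2.479141, D=e−e_prev≈-0.152109; u=0·0.351016+3/2·2.479141+0·(-0.152109)≈3.718711; next y=-3/10·0.648984+1/4·3.718711≈0.734982
n=4: y≈0.734982, sp=3, e=sp−y≈2.265018; I≈4.744158, D=e−e_prev≈1.914002; u=0·2.265018+3/2·4.744158+0·1.914002≈7.116237; next y=-3/10·0.734982+1/4·7.116237≈1.558565
n=5: y≈1.558565, sp=3, e=sp−y≈1.441435; I≈6.185594, D=e−e_prev≈-0.823582; u=0·1.441435+3/2·6.185594+0·(-0.823582)≈9.278390; next y=-3/10·1.558565+1/4·9.278390≈1.852028
n=6: y≈1.852028, sp=3, e=sp−y≈1.147972; I≈7.333565, D=e−e_prev≈-0.293464; u=0·1.147972+3/2·7.333565+0·(-0.293464)≈11.000348; next y=-3/10·1.852028+1/4·11.000348≈2.194479
n=7: y≈2.194479, sp=3, e=sp−y≈0.805521; I≈8.139087, D=e−e_prev≈-0.342450; u=0·0.805521+3/2·8.139087+0·(-0.342450)≈12.208630; next y=-3/10·2.194479+1/4·12.208630≈2.393814
n=8: y≈2.393814, sp=3, e=sp−y≈0.606186; I≈8.745273, D=e−e_prev≈-0.199335; u=0·0.606186+3/2·8.745273+0·(-0.199335)≈13.117909; next y=-3/10·2.393814+1/4·13.117909≈2.561333
n=9: y≈2.561333, sp=3, e=sp−y≈0.438667; I≈9.183940, D=e−e_prev≈-0.167519; u=0·0.438667+3/2·9.183940+0·(-0.167519)≈13.775910; next y=-3/10·2.561333+1/4·13.775910≈2.675577
n=10: y≈2.675577, sp=3, e=sp−y≈0.324423; I≈9.508362, D=e−e_prev≈-0.114244; u=0·0.324423+3/2·9.508362+0·(-0.114244)≈14.262543; next y=-3/10·2.675577+1/4·14.262543≈2.762963
n=11: y≈2.762963, sp=3, e=sp−y≈0.237037; I≈9.745400, D=e−e_prev≈-0.087385; u=0·0.237037+3/2·9.745400+0·(-0.087385)≈14.618099; next y=-3/10·2.762963+1/4·14.618099≈2.825636

0 1 1.500 0.000
1 1 2.438 0.375
2 1 3.192 0.497
3 1 3.719 0.649
4 3 7.116 0.735
5 3 9.278 1.559
6 3 11.000 1.852
7 3 12.209 2.194
8 3 13.118 2.394
9 3 13.776 2.561
10 3 14.263 2.676
11 3 14.618 2.763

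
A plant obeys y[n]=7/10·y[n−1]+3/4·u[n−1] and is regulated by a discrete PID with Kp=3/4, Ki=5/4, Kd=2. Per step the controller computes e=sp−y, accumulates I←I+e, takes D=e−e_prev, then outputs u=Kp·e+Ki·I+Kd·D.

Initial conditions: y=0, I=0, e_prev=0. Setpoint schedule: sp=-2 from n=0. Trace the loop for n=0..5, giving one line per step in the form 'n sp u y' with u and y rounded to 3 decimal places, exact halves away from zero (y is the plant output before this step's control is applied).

(exact arithmetic carried between steps; '≈' marks a value shown rounded to 6 d.p. or computed from one; I and e_prev carry over from the previous line; the table rounds u and y to 3 d.p., halves away from zero)
n=0: y=0, sp=-2, e=sp−y=-2; I=-2, D=e−e_prev=-2; u=3/4·(-2)+5/4·(-2)+2·(-2)=-8; next y=7/10·0+3/4·(-8)=-6
n=1: y=-6, sp=-2, e=sp−y=4; I=2, D=e−e_prev=6; u=3/4·4+5/4·2+2·6=17.5; next y=7/10·(-6)+3/4·17.5=8.925
n=2: y=8.925, sp=-2, e=sp−y=-10.925; I=-8.925, D=e−e_prev=-14.925; u=3/4·(-10.925)+5/4·(-8.925)+2·(-14.925)=-49.2; next y=7/10·8.925+3/4·(-49.2)=-30.6525
n=3: y=-30.6525, sp=-2, e=sp−y=28.6525; I=19.7275, D=e−e_prev=39.5775; u=3/4·28.6525+5/4·19.7275+2·39.5775=125.30375; next y=7/10·(-30.6525)+3/4·125.30375≈72.521063
n=4: y≈72.521063, sp=-2, e=sp−y≈-74.521063; I≈-54.793563, D=e−e_prev≈-103.173563; u=3/4·(-74.521063)+5/4·(-54.793563)+2·(-103.173563)≈-330.729875; next y=7/10·72.521063+3/4·(-330.729875)≈-197.282663
n=5: y≈-197.282663, sp=-2, e=sp−y≈195.282663; I≈140.4891, D=e−e_prev≈269.803725; u=3/4·195.282663+5/4·140.4891+2·269.803725≈861.680822; next y=7/10·(-197.282663)+3/4·861.680822≈508.162753

0 -2 -8.000 0.000
1 -2 17.500 -6.000
2 -2 -49.200 8.925
3 -2 125.304 -30.653
4 -2 -330.730 72.521
5 -2 861.681 -197.283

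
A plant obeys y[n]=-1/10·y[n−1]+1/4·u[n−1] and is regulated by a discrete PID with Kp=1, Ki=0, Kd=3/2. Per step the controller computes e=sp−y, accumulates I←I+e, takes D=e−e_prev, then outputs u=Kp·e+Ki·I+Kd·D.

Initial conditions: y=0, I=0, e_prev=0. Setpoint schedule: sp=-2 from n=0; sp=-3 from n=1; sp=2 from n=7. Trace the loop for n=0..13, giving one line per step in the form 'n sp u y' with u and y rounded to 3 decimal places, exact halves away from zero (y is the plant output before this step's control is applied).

(exact arithmetic carried between steps; '≈' marks a value shown rounded to 6 d.p. or computed from one; I and e_prev carry over from the previous line; the table rounds u and y to 3 d.p., halves away from zero)
n=0: y=0, sp=-2, e=sp−y=-2; I=-2, D=e−e_prev=-2; u=1·(-2)+0·(-2)+3/2·(-2)=-5; next y=-1/10·0+1/4·(-5)=-1.25
n=1: y=-1.25, sp=-3, e=sp−y=-1.75; I=-3.75, D=e−e_prev=0.25; u=1·(-1.75)+0·(-3.75)+3/2·0.25=-1.375; next y=-1/10·(-1.25)+1/4·(-1.375)=-0.21875
n=2: y=-0.21875, sp=-3, e=sp−y=-2.78125; I=-6.53125, D=e−e_prev=-1.03125; u=1·(-2.78125)+0·(-6.53125)+3/2·(-1.03125)=-4.328125; next y=-1/10·(-0.21875)+1/4·(-4.328125)≈-1.060156
n=3: y≈-1.060156, sp=-3, e=sp−y≈-1.939844; I≈-8.471094, D=e−e_prev≈0.841406; u=1·(-1.939844)+0·(-8.471094)+3/2·0.841406≈-0.677734; next y=-1/10·(-1.060156)+1/4·(-0.677734)≈-0.063418
n=4: y≈-0.063418, sp=-3, e=sp−y≈-2.936582; I≈-11.407676, D=e−e_prev≈-0.996738; u=1·(-2.936582)+0·(-11.407676)+3/2·(-0.996738)≈-4.431689; next y=-1/10·(-0.063418)+1/4·(-4.431689)≈-1.101581
n=5: y≈-1.101581, sp=-3, e=sp−y≈-1.898419; I≈-13.306095, D=e−e_prev≈1.038163; u=1·(-1.898419)+0·(-13.306095)+3/2·1.038163≈-0.341176; next y=-1/10·(-1.101581)+1/4·(-0.341176)≈0.024864
n=6: y≈0.024864, sp=-3, e=sp−y≈-3.024864; I≈-16.330959, D=e−e_prev≈-1.126445; u=1·(-3.024864)+0·(-16.330959)+3/2·(-1.126445)≈-4.714531; next y=-1/10·0.024864+1/4·(-4.714531)≈-1.181119
n=7: y≈-1.181119, sp=2, e=sp−y≈3.181119; I≈-13.149840, D=e−e_prev≈6.205983; u=1·3.181119+0·(-13.149840)+3/2·6.205983≈12.490094; next y=-1/10·(-1.181119)+1/4·12.490094≈3.240636
n=8: y≈3.240636, sp=2, e=sp−y≈-1.240636; I≈-14.390476, D=e−e_prev≈-4.421755; u=1·(-1.240636)+0·(-14.390476)+3/2·(-4.421755)≈-7.873268; next y=-1/10·3.240636+1/4·(-7.873268)≈-2.292380
n=9: y≈-2.292380, sp=2, e=sp−y≈4.292380; I≈-10.098095, D=e−e_prev≈5.533016; u=1·4.292380+0·(-10.098095)+3/2·5.533016≈12.591904; next y=-1/10·(-2.292380)+1/4·12.591904≈3.377214
n=10: y≈3.377214, sp=2, e=sp−y≈-1.377214; I≈-11.475309, D=e−e_prev≈-5.669595; u=1·(-1.377214)+0·(-11.475309)+3/2·(-5.669595)≈-9.881606; next y=-1/10·3.377214+1/4·(-9.881606)≈-2.808123
n=11: y≈-2.808123, sp=2, e=sp−y≈4.808123; I≈-6.667186, D=e−e_prev≈6.185337; u=1·4.808123+0·(-6.667186)+3/2·6.185337≈14.086129; next y=-1/10·(-2.808123)+1/4·14.086129≈3.802344
n=12: y≈3.802344, sp=2, e=sp−y≈-1.802344; I≈-8.469531, D=e−e_prev≈-6.610467; u=1·(-1.802344)+0·(-8.469531)+3/2·(-6.610467)≈-11.718045; next y=-1/10·3.802344+1/4·(-11.718045)≈-3.309746
n=13: y≈-3.309746, sp=2, e=sp−y≈5.309746; I≈-3.159785, D=e−e_prev≈7.112090; u=1·5.309746+0·(-3.159785)+3/2·7.112090≈15.977881; next y=-1/10·(-3.309746)+1/4·15.977881≈4.325445

0 -2 -5.000 0.000
1 -3 -1.375 -1.250
2 -3 -4.328 -0.219
3 -3 -0.678 -1.060
4 -3 -4.432 -0.063
5 -3 -0.341 -1.102
6 -3 -4.715 0.025
7 2 12.490 -1.181
8 2 -7.873 3.241
9 2 12.592 -2.292
10 2 -9.882 3.377
11 2 14.086 -2.808
12 2 -11.718 3.802
13 2 15.978 -3.310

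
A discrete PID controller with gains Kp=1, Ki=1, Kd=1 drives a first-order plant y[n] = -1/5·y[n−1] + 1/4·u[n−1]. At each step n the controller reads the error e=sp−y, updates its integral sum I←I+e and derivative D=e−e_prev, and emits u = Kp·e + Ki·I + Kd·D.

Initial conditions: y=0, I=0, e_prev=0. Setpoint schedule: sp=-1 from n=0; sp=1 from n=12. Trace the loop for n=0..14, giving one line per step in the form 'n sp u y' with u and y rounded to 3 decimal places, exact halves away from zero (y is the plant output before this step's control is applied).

0 -1 -3.000 0.000
1 -1 -0.750 -0.750
2 -1 -3.888 -0.038
3 -1 -1.357 -0.964
4 -1 -4.773 -0.146
5 -1 -1.756 -1.164
6 -1 -5.483 -0.206
7 -1 -1.949 -1.330
8 -1 -6.068 -0.221
9 -1 -1.984 -1.473
10 -1 -6.576 -0.201
11 -1 -1.897 -1.604
12 1 -1.046 -0.153
13 1 -0.210 -0.231
14 1 0.270 -0.006

(exact arithmetic carried between steps; '≈' marks a value shown rounded to 6 d.p. or computed from one; I and e_prev carry over from the previous line; the table rounds u and y to 3 d.p., halves away from zero)
n=0: y=0, sp=-1, e=sp−y=-1; I=-1, D=e−e_prev=-1; u=1·(-1)+1·(-1)+1·(-1)=-3; next y=-1/5·0+1/4·(-3)=-0.75
n=1: y=-0.75, sp=-1, e=sp−y=-0.25; I=-1.25, D=e−e_prev=0.75; u=1·(-0.25)+1·(-1.25)+1·0.75=-0.75; next y=-1/5·(-0.75)+1/4·(-0.75)=-0.0375
n=2: y=-0.0375, sp=-1, e=sp−y=-0.9625; I=-2.2125, D=e−e_prev=-0.7125; u=1·(-0.9625)+1·(-2.2125)+1·(-0.7125)=-3.8875; next y=-1/5·(-0.0375)+1/4·(-3.8875)=-0.964375
n=3: y=-0.964375, sp=-1, e=sp−y=-0.035625; I=-2.248125, D=e−e_prev=0.926875; u=1·(-0.035625)+1·(-2.248125)+1·0.926875=-1.356875; next y=-1/5·(-0.964375)+1/4·(-1.356875)≈-0.146344
n=4: y≈-0.146344, sp=-1, e=sp−y≈-0.853656; I≈-3.101781, D=e−e_prev≈-0.818031; u=1·(-0.853656)+1·(-3.101781)+1·(-0.818031)≈-4.773469; next y=-1/5·(-0.146344)+1/4·(-4.773469)≈-1.164098
n=5: y≈-1.164098, sp=-1, e=sp−y≈0.164098; I≈-2.937683, D=e−e_prev≈1.017755; u=1·0.164098+1·(-2.937683)+1·1.017755≈-1.755830; next y=-1/5·(-1.164098)+1/4·(-1.755830)≈-0.206138
n=6: y≈-0.206138, sp=-1, e=sp−y≈-0.793862; I≈-3.731545, D=e−e_prev≈-0.957961; u=1·(-0.793862)+1·(-3.731545)+1·(-0.957961)≈-5.483368; next y=-1/5·(-0.206138)+1/4·(-5.483368)≈-1.329614
n=7: y≈-1.329614, sp=-1, e=sp−y≈0.329614; I≈-3.401931, D=e−e_prev≈1.123477; u=1·0.329614+1·(-3.401931)+1·1.123477≈-1.948839; next y=-1/5·(-1.329614)+1/4·(-1.948839)≈-0.221287
n=8: y≈-0.221287, sp=-1, e=sp−y≈-0.778713; I≈-4.180644, D=e−e_prev≈-1.108328; u=1·(-0.778713)+1·(-4.180644)+1·(-1.108328)≈-6.067684; next y=-1/5·(-0.221287)+1/4·(-6.067684)≈-1.472664
n=9: y≈-1.472664, sp=-1, e=sp−y≈0.472664; I≈-3.707980, D=e−e_prev≈1.251377; u=1·0.472664+1·(-3.707980)+1·1.251377≈-1.983940; next y=-1/5·(-1.472664)+1/4·(-1.983940)≈-0.201452
n=10: y≈-0.201452, sp=-1, e=sp−y≈-0.798548; I≈-4.506528, D=e−e_prev≈-1.271211; u=1·(-0.798548)+1·(-4.506528)+1·(-1.271211)≈-6.576287; next y=-1/5·(-0.201452)+1/4·(-6.576287)≈-1.603781
n=11: y≈-1.603781, sp=-1, e=sp−y≈0.603781; I≈-3.902746, D=e−e_prev≈1.402329; u=1·0.603781+1·(-3.902746)+1·1.402329≈-1.896636; next y=-1/5·(-1.603781)+1/4·(-1.896636)≈-0.153403
n=12: y≈-0.153403, sp=1, e=sp−y≈1.153403; I≈-2.749344, D=e−e_prev≈0.549621; u=1·1.153403+1·(-2.749344)+1·0.549621≈-1.046320; next y=-1/5·(-0.153403)+1/4·(-1.046320)≈-0.230899
n=13: y≈-0.230899, sp=1, e=sp−y≈1.230899; I≈-1.518444, D=e−e_prev≈0.077497; u=1·1.230899+1·(-1.518444)+1·0.077497≈-0.210048; next y=-1/5·(-0.230899)+1/4·(-0.210048)≈-0.006332
n=14: y≈-0.006332, sp=1, e=sp−y≈1.006332; I≈-0.512112, D=e−e_prev≈-0.224567; u=1·1.006332+1·(-0.512112)+1·(-0.224567)≈0.269653; next y=-1/5·(-0.006332)+1/4·0.269653≈0.068680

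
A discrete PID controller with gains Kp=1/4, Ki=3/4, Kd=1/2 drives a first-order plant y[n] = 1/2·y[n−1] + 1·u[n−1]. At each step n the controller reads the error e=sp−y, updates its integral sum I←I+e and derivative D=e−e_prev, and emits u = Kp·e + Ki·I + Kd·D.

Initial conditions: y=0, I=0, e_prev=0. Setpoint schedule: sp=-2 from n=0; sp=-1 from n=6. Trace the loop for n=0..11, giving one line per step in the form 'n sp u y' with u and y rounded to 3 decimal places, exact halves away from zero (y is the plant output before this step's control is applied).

(exact arithmetic carried between steps; '≈' marks a value shown rounded to 6 d.p. or computed from one; I and e_prev carry over from the previous line; the table rounds u and y to 3 d.p., halves away from zero)
n=0: y=0, sp=-2, e=sp−y=-2; I=-2, D=e−e_prev=-2; u=1/4·(-2)+3/4·(-2)+1/2·(-2)=-3; next y=1/2·0+1·(-3)=-3
n=1: y=-3, sp=-2, e=sp−y=1; I=-1, D=e−e_prev=3; u=1/4·1+3/4·(-1)+1/2·3=1; next y=1/2·(-3)+1·1=-0.5
n=2: y=-0.5, sp=-2, e=sp−y=-1.5; I=-2.5, D=e−e_prev=-2.5; u=1/4·(-1.5)+3/4·(-2.5)+1/2·(-2.5)=-3.5; next y=1/2·(-0.5)+1·(-3.5)=-3.75
n=3: y=-3.75, sp=-2, e=sp−y=1.75; I=-0.75, D=e−e_prev=3.25; u=1/4·1.75+3/4·(-0.75)+1/2·3.25=1.5; next y=1/2·(-3.75)+1·1.5=-0.375
n=4: y=-0.375, sp=-2, e=sp−y=-1.625; I=-2.375, D=e−e_prev=-3.375; u=1/4·(-1.625)+3/4·(-2.375)+1/2·(-3.375)=-3.875; next y=1/2·(-0.375)+1·(-3.875)=-4.0625
n=5: y=-4.0625, sp=-2, e=sp−y=2.0625; I=-0.3125, D=e−e_prev=3.6875; u=1/4·2.0625+3/4·(-0.3125)+1/2·3.6875=2.125; next y=1/2·(-4.0625)+1·2.125=0.09375
n=6: y=0.09375, sp=-1, e=sp−y=-1.09375; I=-1.40625, D=e−e_prev=-3.15625; u=1/4·(-1.09375)+3/4·(-1.40625)+1/2·(-3.15625)=-2.90625; next y=1/2·0.09375+1·(-2.90625)=-2.859375
n=7: y=-2.859375, sp=-1, e=sp−y=1.859375; I=0.453125, D=e−e_prev=2.953125; u=1/4·1.859375+3/4·0.453125+1/2·2.953125=2.28125; next y=1/2·(-2.859375)+1·2.28125≈0.851563
n=8: y≈0.851563, sp=-1, e=sp−y≈-1.851563; I≈-1.398438, D=e−e_prev≈-3.710938; u=1/4·(-1.851563)+3/4·(-1.398438)+1/2·(-3.710938)≈-3.367188; next y=1/2·0.851563+1·(-3.367188)≈-2.941406
n=9: y≈-2.941406, sp=-1, e=sp−y≈1.941406; I≈0.542969, D=e−e_prev≈3.792969; u=1/4·1.941406+3/4·0.542969+1/2·3.792969≈2.789063; next y=1/2·(-2.941406)+1·2.789063≈1.318359
n=10: y≈1.318359, sp=-1, e=sp−y≈-2.318359; I≈-1.775391, D=e−e_prev≈-4.259766; u=1/4·(-2.318359)+3/4·(-1.775391)+1/2·(-4.259766)≈-4.041016; next y=1/2·1.318359+1·(-4.041016)≈-3.381836
n=11: y≈-3.381836, sp=-1, e=sp−y≈2.381836; I≈0.606445, D=e−e_prev≈4.700195; u=1/4·2.381836+3/4·0.606445+1/2·4.700195≈3.400391; next y=1/2·(-3.381836)+1·3.400391≈1.709473

0 -2 -3.000 0.000
1 -2 1.000 -3.000
2 -2 -3.500 -0.500
3 -2 1.500 -3.750
4 -2 -3.875 -0.375
5 -2 2.125 -4.063
6 -1 -2.906 0.094
7 -1 2.281 -2.859
8 -1 -3.367 0.852
9 -1 2.789 -2.941
10 -1 -4.041 1.318
11 -1 3.400 -3.382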